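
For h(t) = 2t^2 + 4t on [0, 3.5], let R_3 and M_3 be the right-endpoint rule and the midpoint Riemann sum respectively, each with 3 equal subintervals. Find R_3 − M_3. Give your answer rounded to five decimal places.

24.84028

R_3 ≈ 77.1296296.
M_3 ≈ 52.2893519.
R_3 − M_3 ≈ 24.84028.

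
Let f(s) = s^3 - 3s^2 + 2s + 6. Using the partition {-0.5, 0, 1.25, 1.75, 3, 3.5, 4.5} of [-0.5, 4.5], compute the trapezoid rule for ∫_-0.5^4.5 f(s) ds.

63.8203125

Subinterval widths: 0.5, 1.25, 0.5, 1.25, 0.5, 1.
f(-0.5) = 4.125, f(0) = 6, f(1.25) = 5.765625, f(1.75) = 5.671875, f(3) = 12, f(3.5) = 19.125, f(4.5) = 45.375.
On each subinterval the trapezoid contributes (Δs_i/2)·[f(s_{i-1}) + f(s_i)].
Sum = 63.8203125.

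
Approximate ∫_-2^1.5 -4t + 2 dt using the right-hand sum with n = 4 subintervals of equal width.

4.375

Δt = (1.5 − (-2))/4 = 0.875.
Right endpoints: -1.125, -0.25, 0.625, 1.5.
f(-1.125) = 6.5, f(-0.25) = 3, f(0.625) = -0.5, f(1.5) = -4.
Sum = Δt · [f(-1.125) + f(-0.25) + f(0.625) + f(1.5)].
Sum = 4.375.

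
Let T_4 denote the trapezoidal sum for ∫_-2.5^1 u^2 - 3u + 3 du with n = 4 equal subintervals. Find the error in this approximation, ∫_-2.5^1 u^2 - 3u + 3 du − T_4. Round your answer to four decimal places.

-0.4466

Exact integral: ∫_-2.5^1 f(u) du ≈ 23.916667.
T_4 = 24.36328125.
Error ≈ 23.916667 − 24.36328125 ≈ -0.4466.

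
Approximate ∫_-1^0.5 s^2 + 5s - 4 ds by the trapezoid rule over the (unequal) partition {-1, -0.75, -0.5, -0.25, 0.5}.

Subinterval widths: 0.25, 0.25, 0.25, 0.75.
f(-1) = -8, f(-0.75) = -7.1875, f(-0.5) = -6.25, f(-0.25) = -5.1875, f(0.5) = -1.25.
On each subinterval the trapezoid contributes (Δs_i/2)·[f(s_{i-1}) + f(s_i)].
Sum = -7.421875.

-7.421875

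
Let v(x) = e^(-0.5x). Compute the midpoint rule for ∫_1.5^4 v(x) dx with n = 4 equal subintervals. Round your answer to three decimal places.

Δx = (4 − 1.5)/4 = 0.625.
Midpoints: 1.8125, 2.4375, 3.0625, 3.6875.
v(1.8125) ≈ 0.404, v(2.4375) ≈ 0.296, v(3.0625) ≈ 0.216, v(3.6875) ≈ 0.158.
Sum = Δx · [v(1.8125) + v(2.4375) + v(3.0625) + v(3.6875)].
Sum ≈ 0.671.

0.671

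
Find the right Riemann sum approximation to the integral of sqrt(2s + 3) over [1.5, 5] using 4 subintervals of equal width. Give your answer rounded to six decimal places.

Δs = (5 − 1.5)/4 = 0.875.
Right endpoints: 2.375, 3.25, 4.125, 5.
f(2.375) ≈ 2.783882, f(3.25) ≈ 3.082207, f(4.125) ≈ 3.354102, f(5) ≈ 3.605551.
Sum = Δs · [f(2.375) + f(3.25) + f(4.125) + f(5)].
Sum ≈ 11.222525.

11.222525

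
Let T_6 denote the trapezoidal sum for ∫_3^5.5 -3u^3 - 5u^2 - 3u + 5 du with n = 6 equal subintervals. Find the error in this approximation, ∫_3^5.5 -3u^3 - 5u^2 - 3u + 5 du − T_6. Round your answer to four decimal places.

Exact integral: ∫_3^5.5 f(u) du ≈ -877.213542.
T_6 ≈ -880.342159.
Error ≈ -877.213542 − (-880.342159) ≈ 3.1286.

3.1286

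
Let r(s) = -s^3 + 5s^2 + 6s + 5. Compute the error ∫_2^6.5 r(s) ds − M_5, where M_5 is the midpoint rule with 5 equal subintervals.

Exact integral: ∫_2^6.5 r(s) ds = 139.359375.
M_5 = 141.7134375.
Error = 139.359375 − 141.7134375 = -2.3540625.

-2.3540625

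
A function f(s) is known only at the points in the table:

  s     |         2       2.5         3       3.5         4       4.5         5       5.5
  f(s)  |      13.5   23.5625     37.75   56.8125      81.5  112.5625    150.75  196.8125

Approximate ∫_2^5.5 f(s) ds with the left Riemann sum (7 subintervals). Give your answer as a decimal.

Δs = 0.5.
Sum = 0.5·[13.5 + 23.5625 + 37.75 + 56.8125 + 81.5 + 112.5625 + 150.75] = 238.21875.

238.21875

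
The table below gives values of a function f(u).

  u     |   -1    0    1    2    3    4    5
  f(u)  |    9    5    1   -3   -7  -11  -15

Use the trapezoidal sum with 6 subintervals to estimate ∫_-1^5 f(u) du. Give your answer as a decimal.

Δu = 1.
T_6 = (1/2)·[9 + 2·5 + 2·1 + 2·(-3) + 2·(-7) + 2·(-11) + (-15)] = -18.

-18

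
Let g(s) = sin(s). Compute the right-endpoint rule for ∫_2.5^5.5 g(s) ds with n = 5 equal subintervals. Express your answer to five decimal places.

Δs = (5.5 − 2.5)/5 = 0.6.
Right endpoints: 3.1, 3.7, 4.3, 4.9, 5.5.
g(3.1) ≈ 0.04158, g(3.7) ≈ -0.52984, g(4.3) ≈ -0.91617, g(4.9) ≈ -0.98245, g(5.5) ≈ -0.70554.
Sum = Δs · [g(3.1) + g(3.7) + g(4.3) + g(4.9) + g(5.5)].
Sum ≈ -1.85545.

-1.85545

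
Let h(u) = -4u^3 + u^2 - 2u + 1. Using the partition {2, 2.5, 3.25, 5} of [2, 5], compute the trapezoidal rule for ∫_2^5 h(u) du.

Subinterval widths: 0.5, 0.75, 1.75.
h(2) = -31, h(2.5) = -60.25, h(3.25) = -132.25, h(5) = -484.
On each subinterval the trapezoid contributes (Δu_i/2)·[h(u_{i-1}) + h(u_i)].
Sum = -634.21875.

-634.21875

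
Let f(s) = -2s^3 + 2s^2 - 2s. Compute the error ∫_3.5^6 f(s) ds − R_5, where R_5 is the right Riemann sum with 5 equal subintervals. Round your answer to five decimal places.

78.69792

Exact integral: ∫_3.5^6 f(s) ds ≈ -481.3020833.
R_5 = -560.
Error ≈ -481.3020833 − (-560) ≈ 78.69792.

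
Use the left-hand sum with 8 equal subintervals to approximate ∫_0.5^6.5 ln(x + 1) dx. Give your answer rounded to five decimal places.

Δx = (6.5 − 0.5)/8 = 0.75.
Left endpoints: 0.5, 1.25, 2, 2.75, 3.5, 4.25, 5, 5.75.
f(0.5) ≈ 0.40547, f(1.25) ≈ 0.81093, f(2) ≈ 1.09861, f(2.75) ≈ 1.32176, f(3.5) ≈ 1.50408, f(4.25) ≈ 1.65823, f(5) ≈ 1.79176, f(5.75) ≈ 1.90954.
Sum = Δx · [f(0.5) + f(1.25) + f(2) + ...].
Sum ≈ 7.87528.

7.87528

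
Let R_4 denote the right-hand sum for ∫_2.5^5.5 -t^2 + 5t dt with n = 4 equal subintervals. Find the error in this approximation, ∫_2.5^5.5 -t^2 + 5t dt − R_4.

Exact integral: ∫_2.5^5.5 f(t) dt = 9.75.
R_4 = 6.09375.
Error = 9.75 − 6.09375 = 3.65625.

3.65625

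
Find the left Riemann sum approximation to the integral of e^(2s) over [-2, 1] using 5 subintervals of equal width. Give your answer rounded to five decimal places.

1.90613

Δs = (1 − (-2))/5 = 0.6.
Left endpoints: -2, -1.4, -0.8, -0.2, 0.4.
f(-2) ≈ 0.01832, f(-1.4) ≈ 0.06081, f(-0.8) ≈ 0.20190, f(-0.2) ≈ 0.67032, f(0.4) ≈ 2.22554.
Sum = Δs · [f(-2) + f(-1.4) + f(-0.8) + f(-0.2) + f(0.4)].
Sum ≈ 1.90613.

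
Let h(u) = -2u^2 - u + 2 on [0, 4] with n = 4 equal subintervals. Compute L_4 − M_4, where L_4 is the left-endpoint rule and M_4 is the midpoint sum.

16

L_4 = -26.
M_4 = -42.
L_4 − M_4 = 16.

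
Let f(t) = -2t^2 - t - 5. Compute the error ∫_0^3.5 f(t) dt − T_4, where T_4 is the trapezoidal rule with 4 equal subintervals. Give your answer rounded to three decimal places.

Exact integral: ∫_0^3.5 f(t) dt ≈ -52.20833.
T_4 = -53.1015625.
Error ≈ -52.20833 − (-53.1015625) ≈ 0.893.

0.893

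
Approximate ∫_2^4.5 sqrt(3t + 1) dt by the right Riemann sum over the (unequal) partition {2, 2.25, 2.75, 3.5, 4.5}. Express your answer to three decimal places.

Subinterval widths: 0.25, 0.5, 0.75, 1.
Right endpoints: 2.25, 2.75, 3.5, 4.5.
f(2.25) ≈ 2.784, f(2.75) ≈ 3.041, f(3.5) ≈ 3.391, f(4.5) ≈ 3.808.
Sum = Σ Δt_i · f(t_i).
Sum ≈ 8.568.

8.568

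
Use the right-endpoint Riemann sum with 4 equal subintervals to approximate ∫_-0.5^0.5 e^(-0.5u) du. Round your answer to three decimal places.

0.949

Δu = (0.5 − (-0.5))/4 = 0.25.
Right endpoints: -0.25, 0, 0.25, 0.5.
f(-0.25) ≈ 1.133, f(0) ≈ 1.000, f(0.25) ≈ 0.882, f(0.5) ≈ 0.779.
Sum = Δu · [f(-0.25) + f(0) + f(0.25) + f(0.5)].
Sum ≈ 0.949.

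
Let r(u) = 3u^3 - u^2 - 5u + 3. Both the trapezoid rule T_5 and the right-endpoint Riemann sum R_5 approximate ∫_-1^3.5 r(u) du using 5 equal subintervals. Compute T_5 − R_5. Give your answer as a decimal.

-44.04375

T_5 = 88.77375.
R_5 = 132.8175.
T_5 − R_5 = -44.04375.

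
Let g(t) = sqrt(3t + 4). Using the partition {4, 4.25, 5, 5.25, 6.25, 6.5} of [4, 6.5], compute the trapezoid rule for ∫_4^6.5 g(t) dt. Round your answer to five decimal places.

11.09037

Subinterval widths: 0.25, 0.75, 0.25, 1, 0.25.
g(4) ≈ 4.00000, g(4.25) ≈ 4.09268, g(5) ≈ 4.35890, g(5.25) ≈ 4.44410, g(6.25) ≈ 4.76970, g(6.5) ≈ 4.84768.
On each subinterval the trapezoid contributes (Δt_i/2)·[g(t_{i-1}) + g(t_i)].
Sum ≈ 11.09037.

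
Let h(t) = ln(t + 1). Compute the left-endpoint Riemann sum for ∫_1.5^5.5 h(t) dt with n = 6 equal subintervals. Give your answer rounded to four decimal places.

5.5484

Δt = (5.5 − 1.5)/6 = 2/3.
Left endpoints: 1.5, 13/6, 17/6, 3.5, 25/6, 29/6.
h(1.5) ≈ 0.9163, h(13/6) ≈ 1.1527, h(17/6) ≈ 1.3437, h(3.5) ≈ 1.5041, h(25/6) ≈ 1.6422, h(29/6) ≈ 1.7636.
Sum = Δt · [h(1.5) + h(13/6) + h(17/6) + ...].
Sum ≈ 5.5484.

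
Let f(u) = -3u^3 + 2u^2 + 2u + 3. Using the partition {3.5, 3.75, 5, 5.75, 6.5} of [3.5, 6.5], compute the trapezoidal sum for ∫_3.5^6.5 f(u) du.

-1051.9921875

Subinterval widths: 0.25, 1.25, 0.75, 0.75.
f(3.5) = -94.125, f(3.75) = -119.578125, f(5) = -312, f(5.75) = -489.703125, f(6.5) = -723.375.
On each subinterval the trapezoid contributes (Δu_i/2)·[f(u_{i-1}) + f(u_i)].
Sum = -1051.9921875.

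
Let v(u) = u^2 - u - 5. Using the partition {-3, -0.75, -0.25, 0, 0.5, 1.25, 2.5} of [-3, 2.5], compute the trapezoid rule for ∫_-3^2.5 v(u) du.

Subinterval widths: 2.25, 0.5, 0.25, 0.5, 0.75, 1.25.
v(-3) = 7, v(-0.75) = -3.6875, v(-0.25) = -4.6875, v(0) = -5, v(0.5) = -5.25, v(1.25) = -4.6875, v(2.5) = -1.25.
On each subinterval the trapezoid contributes (Δu_i/2)·[v(u_{i-1}) + v(u_i)].
Sum = -9.578125.

-9.578125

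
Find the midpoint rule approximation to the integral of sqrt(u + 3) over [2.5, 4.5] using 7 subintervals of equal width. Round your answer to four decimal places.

5.0941

Δu = (4.5 − 2.5)/7 = 2/7.
Midpoints: 37/14, 41/14, 45/14, 3.5, 53/14, 57/14, 61/14.
f(37/14) ≈ 2.3755, f(41/14) ≈ 2.4349, f(45/14) ≈ 2.4928, f(3.5) ≈ 2.5495, f(53/14) ≈ 2.6049, f(57/14) ≈ 2.6592, f(61/14) ≈ 2.7124.
Sum = Δu · [f(37/14) + f(41/14) + f(45/14) + ...].
Sum ≈ 5.0941.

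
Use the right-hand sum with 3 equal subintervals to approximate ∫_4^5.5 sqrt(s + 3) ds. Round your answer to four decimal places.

4.2413

Δs = (5.5 − 4)/3 = 0.5.
Right endpoints: 4.5, 5, 5.5.
f(4.5) ≈ 2.7386, f(5) ≈ 2.8284, f(5.5) ≈ 2.9155.
Sum = Δs · [f(4.5) + f(5) + f(5.5)].
Sum ≈ 4.2413.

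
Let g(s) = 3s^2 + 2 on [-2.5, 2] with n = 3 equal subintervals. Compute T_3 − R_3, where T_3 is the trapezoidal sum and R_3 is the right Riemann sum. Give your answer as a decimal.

T_3 = 37.6875.
R_3 = 32.625.
T_3 − R_3 = 5.0625.

5.0625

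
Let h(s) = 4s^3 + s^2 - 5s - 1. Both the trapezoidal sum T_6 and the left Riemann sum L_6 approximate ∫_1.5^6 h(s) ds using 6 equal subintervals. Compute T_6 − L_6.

323.15625

T_6 = 1292.34375.
L_6 = 969.1875.
T_6 − L_6 = 323.15625.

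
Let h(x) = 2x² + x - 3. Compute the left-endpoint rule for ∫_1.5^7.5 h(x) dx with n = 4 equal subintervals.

Δx = (7.5 − 1.5)/4 = 1.5.
Left endpoints: 1.5, 3, 4.5, 6.
h(1.5) = 3, h(3) = 18, h(4.5) = 42, h(6) = 75.
Sum = Δx · [h(1.5) + h(3) + h(4.5) + h(6)].
Sum = 207.

207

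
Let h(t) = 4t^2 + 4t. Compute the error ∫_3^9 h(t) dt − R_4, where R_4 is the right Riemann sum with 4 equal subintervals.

-243

Exact integral: ∫_3^9 h(t) dt = 1080.
R_4 = 1323.
Error = 1080 − 1323 = -243.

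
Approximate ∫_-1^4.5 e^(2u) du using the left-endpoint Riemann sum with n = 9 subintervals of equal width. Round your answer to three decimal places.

Δu = (4.5 − (-1))/9 = 11/18.
Left endpoints: -1, -7/18, 2/9, 5/6, 13/9, 37/18, 8/3, 59/18, 35/9.
f(-1) ≈ 0.135, f(-7/18) ≈ 0.459, f(2/9) ≈ 1.560, f(5/6) ≈ 5.294, f(13/9) ≈ 17.973, f(37/18) ≈ 61.014, f(8/3) ≈ 207.127, f(59/18) ≈ 703.140, f(35/9) ≈ 2386.965.
Sum = Δu · [f(-1) + f(-7/18) + f(2/9) + ...].
Sum ≈ 2067.797.

2067.797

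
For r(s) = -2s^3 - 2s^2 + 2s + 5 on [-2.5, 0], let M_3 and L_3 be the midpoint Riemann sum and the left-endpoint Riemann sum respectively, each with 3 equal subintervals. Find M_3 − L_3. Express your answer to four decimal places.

M_3 ≈ 14.568866.
L_3 ≈ 22.685185.
M_3 − L_3 ≈ -8.1163.

-8.1163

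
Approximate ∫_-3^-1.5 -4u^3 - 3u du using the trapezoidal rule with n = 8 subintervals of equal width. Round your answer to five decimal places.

86.29980

Δu = (-1.5 − (-3))/8 = 0.1875.
f(-3) = 117, f(-2.8125) = 99765/1024, f(-2.625) = 80.2265625, f(-2.4375) = 66807/1024, f(-2.25) = 52.3125, f(-2.0625) = 42273/1024, f(-1.875) = 31.9921875, f(-1.6875) = 24867/1024, f(-1.5) = 18.
T_8 = (Δu/2)·[f(u_0) + 2f(u_1) + ... + 2f(u_{7}) + f(u_8)].
Sum ≈ 86.29980.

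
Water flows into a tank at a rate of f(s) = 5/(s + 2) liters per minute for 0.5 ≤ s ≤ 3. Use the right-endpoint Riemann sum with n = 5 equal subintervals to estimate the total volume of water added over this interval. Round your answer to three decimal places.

Δs = (3 − 0.5)/5 = 0.5.
Right endpoints: 1, 1.5, 2, 2.5, 3.
f(1) = 5/3, f(1.5) = 10/7, f(2) = 1.25, f(2.5) = 10/9, f(3) = 1.
Sum = Δs · [f(1) + f(1.5) + f(2) + f(2.5) + f(3)].
Sum ≈ 3.228.

3.228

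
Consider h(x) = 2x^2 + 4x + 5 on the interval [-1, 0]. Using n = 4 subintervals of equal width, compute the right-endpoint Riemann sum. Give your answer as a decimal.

3.9375

Δx = (0 − (-1))/4 = 0.25.
Right endpoints: -0.75, -0.5, -0.25, 0.
h(-0.75) = 3.125, h(-0.5) = 3.5, h(-0.25) = 4.125, h(0) = 5.
Sum = Δx · [h(-0.75) + h(-0.5) + h(-0.25) + h(0)].
Sum = 3.9375.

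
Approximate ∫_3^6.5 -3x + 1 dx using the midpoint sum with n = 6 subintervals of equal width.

Δx = (6.5 − 3)/6 = 7/12.
Midpoints: 79/24, 3.875, 107/24, 121/24, 5.625, 149/24.
f(79/24) = -8.875, f(3.875) = -10.625, f(107/24) = -12.375, f(121/24) = -14.125, f(5.625) = -15.875, f(149/24) = -17.625.
Sum = Δx · [f(79/24) + f(3.875) + f(107/24) + ...].
Sum = -46.375.

-46.375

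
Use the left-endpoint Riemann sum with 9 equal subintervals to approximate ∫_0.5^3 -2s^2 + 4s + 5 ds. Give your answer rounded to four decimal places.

13.0607

Δs = (3 − 0.5)/9 = 5/18.
Left endpoints: 0.5, 7/9, 19/18, 4/3, 29/18, 17/9, 13/6, 22/9, 49/18.
f(0.5) = 6.5, f(7/9) = 559/81, f(19/18) = 1133/162, f(4/3) = 61/9, f(29/18) = 1013/162, f(17/9) = 439/81, f(13/6) = 77/18, f(22/9) = 229/81, f(49/18) = 173/162.
Sum = Δs · [f(0.5) + f(7/9) + f(19/18) + ...].
Sum ≈ 13.0607.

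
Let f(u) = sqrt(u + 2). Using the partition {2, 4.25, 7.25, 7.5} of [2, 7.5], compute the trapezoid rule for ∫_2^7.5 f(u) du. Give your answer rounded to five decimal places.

Subinterval widths: 2.25, 3, 0.25.
f(2) ≈ 2.00000, f(4.25) ≈ 2.50000, f(7.25) ≈ 3.04138, f(7.5) ≈ 3.08221.
On each subinterval the trapezoid contributes (Δu_i/2)·[f(u_{i-1}) + f(u_i)].
Sum ≈ 14.14002.

14.14002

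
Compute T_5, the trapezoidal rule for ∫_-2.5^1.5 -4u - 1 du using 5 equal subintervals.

Δu = (1.5 − (-2.5))/5 = 0.8.
f(-2.5) = 9, f(-1.7) = 5.8, f(-0.9) = 2.6, f(-0.1) = -0.6, f(0.7) = -3.8, f(1.5) = -7.
T_5 = (Δu/2)·[f(u_0) + 2f(u_1) + ... + 2f(u_{4}) + f(u_5)].
Sum = 4.

4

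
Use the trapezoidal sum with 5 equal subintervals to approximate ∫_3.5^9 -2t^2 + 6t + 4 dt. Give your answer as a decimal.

-231.385

Δt = (9 − 3.5)/5 = 1.1.
f(3.5) = 0.5, f(4.6) = -10.72, f(5.7) = -26.78, f(6.8) = -47.68, f(7.9) = -73.42, f(9) = -104.
T_5 = (Δt/2)·[f(t_0) + 2f(t_1) + ... + 2f(t_{4}) + f(t_5)].
Sum = -231.385.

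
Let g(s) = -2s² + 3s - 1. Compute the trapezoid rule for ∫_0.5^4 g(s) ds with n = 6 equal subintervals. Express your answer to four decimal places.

Δs = (4 − 0.5)/6 = 7/12.
g(0.5) = 0, g(13/12) = -7/72, g(5/3) = -14/9, g(2.25) = -4.375, g(17/6) = -77/9, g(41/12) = -1015/72, g(4) = -21.
T_6 = (Δs/2)·[g(s_0) + 2g(s_1) + ... + 2g(s_{5}) + g(s_6)].
Sum ≈ -22.8553.

-22.8553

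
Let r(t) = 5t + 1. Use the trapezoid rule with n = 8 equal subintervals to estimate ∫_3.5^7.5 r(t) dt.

Δt = (7.5 − 3.5)/8 = 0.5.
r(3.5) = 18.5, r(4) = 21, r(4.5) = 23.5, r(5) = 26, r(5.5) = 28.5, r(6) = 31, r(6.5) = 33.5, r(7) = 36, r(7.5) = 38.5.
T_8 = (Δt/2)·[r(t_0) + 2r(t_1) + ... + 2r(t_{7}) + r(t_8)].
Sum = 114.

114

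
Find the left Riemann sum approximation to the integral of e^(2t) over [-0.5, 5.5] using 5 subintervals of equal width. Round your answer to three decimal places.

Δt = (5.5 − (-0.5))/5 = 1.2.
Left endpoints: -0.5, 0.7, 1.9, 3.1, 4.3.
f(-0.5) ≈ 0.368, f(0.7) ≈ 4.055, f(1.9) ≈ 44.701, f(3.1) ≈ 492.749, f(4.3) ≈ 5431.660.
Sum = Δt · [f(-0.5) + f(0.7) + f(1.9) + f(3.1) + f(4.3)].
Sum ≈ 7168.239.

7168.239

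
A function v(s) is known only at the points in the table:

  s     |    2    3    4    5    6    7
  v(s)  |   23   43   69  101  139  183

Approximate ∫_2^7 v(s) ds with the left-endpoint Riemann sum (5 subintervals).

375

Δs = 1.
Sum = 1·[23 + 43 + 69 + 101 + 139] = 375.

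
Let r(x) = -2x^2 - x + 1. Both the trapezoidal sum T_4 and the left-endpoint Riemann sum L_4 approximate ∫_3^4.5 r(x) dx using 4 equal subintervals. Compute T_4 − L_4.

T_4 = -46.9453125.
L_4 = -42.4453125.
T_4 − L_4 = -4.5.

-4.5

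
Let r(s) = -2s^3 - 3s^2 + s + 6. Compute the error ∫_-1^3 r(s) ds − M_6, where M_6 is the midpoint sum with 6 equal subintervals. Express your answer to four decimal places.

Exact integral: ∫_-1^3 r(s) ds = -40.
M_6 ≈ -38.666667.
Error ≈ -40 − (-38.666667) ≈ -1.3333.

-1.3333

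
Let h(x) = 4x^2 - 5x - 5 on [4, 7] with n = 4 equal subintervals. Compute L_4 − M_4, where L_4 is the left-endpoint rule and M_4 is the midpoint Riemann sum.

-42.1875

L_4 = 231.75.
M_4 = 273.9375.
L_4 − M_4 = -42.1875.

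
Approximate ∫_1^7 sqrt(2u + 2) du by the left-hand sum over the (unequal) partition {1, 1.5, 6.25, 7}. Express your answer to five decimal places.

Subinterval widths: 0.5, 4.75, 0.75.
Left endpoints: 1, 1.5, 6.25.
f(1) ≈ 2.00000, f(1.5) ≈ 2.23607, f(6.25) ≈ 3.80789.
Sum = Σ Δu_i · f(u_i).
Sum ≈ 14.47724.

14.47724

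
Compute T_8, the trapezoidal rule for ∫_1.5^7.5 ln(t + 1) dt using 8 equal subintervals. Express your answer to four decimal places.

Δt = (7.5 − 1.5)/8 = 0.75.
f(1.5) ≈ 0.9163, f(2.25) ≈ 1.1787, f(3) ≈ 1.3863, f(3.75) ≈ 1.5581, f(4.5) ≈ 1.7047, f(5.25) ≈ 1.8326, f(6) ≈ 1.9459, f(6.75) ≈ 2.0477, f(7.5) ≈ 2.1401.
T_8 = (Δt/2)·[f(t_0) + 2f(t_1) + ... + 2f(t_{7}) + f(t_8)].
Sum ≈ 9.8867.

9.8867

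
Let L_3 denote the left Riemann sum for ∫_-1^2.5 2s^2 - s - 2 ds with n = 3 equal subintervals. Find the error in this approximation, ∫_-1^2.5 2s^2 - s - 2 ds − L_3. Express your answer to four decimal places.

2.4954

Exact integral: ∫_-1^2.5 f(s) ds ≈ 1.458333.
L_3 ≈ -1.037037.
Error ≈ 1.458333 − (-1.037037) ≈ 2.4954.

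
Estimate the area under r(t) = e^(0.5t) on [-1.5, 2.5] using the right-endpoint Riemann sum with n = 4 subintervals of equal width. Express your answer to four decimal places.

7.6702

Δt = (2.5 − (-1.5))/4 = 1.
Right endpoints: -0.5, 0.5, 1.5, 2.5.
r(-0.5) ≈ 0.7788, r(0.5) ≈ 1.2840, r(1.5) ≈ 2.1170, r(2.5) ≈ 3.4903.
Sum = Δt · [r(-0.5) + r(0.5) + r(1.5) + r(2.5)].
Sum ≈ 7.6702.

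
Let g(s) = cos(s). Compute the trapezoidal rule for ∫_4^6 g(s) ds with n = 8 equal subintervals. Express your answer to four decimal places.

0.4749

Δs = (6 − 4)/8 = 0.25.
g(4) ≈ -0.6536, g(4.25) ≈ -0.4461, g(4.5) ≈ -0.2108, g(4.75) ≈ 0.0376, g(5) ≈ 0.2837, g(5.25) ≈ 0.5121, g(5.5) ≈ 0.7087, g(5.75) ≈ 0.8612, g(6) ≈ 0.9602.
T_8 = (Δs/2)·[g(s_0) + 2g(s_1) + ... + 2g(s_{7}) + g(s_8)].
Sum ≈ 0.4749.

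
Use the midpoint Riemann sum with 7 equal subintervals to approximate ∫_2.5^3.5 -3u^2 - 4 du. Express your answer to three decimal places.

Δu = (3.5 − 2.5)/7 = 1/7.
Midpoints: 18/7, 19/7, 20/7, 3, 22/7, 23/7, 24/7.
f(18/7) = -1168/49, f(19/7) = -1279/49, f(20/7) = -1396/49, f(3) = -31, f(22/7) = -1648/49, f(23/7) = -1783/49, f(24/7) = -1924/49.
Sum = Δu · [f(18/7) + f(19/7) + f(20/7) + ...].
Sum ≈ -31.245.

-31.245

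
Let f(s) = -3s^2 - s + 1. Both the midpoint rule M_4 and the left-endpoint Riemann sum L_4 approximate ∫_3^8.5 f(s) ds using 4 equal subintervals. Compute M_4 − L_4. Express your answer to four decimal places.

-126.4355

M_4 ≈ -610.650391.
L_4 = -484.21484375.
M_4 − L_4 ≈ -126.4355.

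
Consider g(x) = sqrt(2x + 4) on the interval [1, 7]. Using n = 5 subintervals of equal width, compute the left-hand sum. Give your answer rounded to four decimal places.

Δx = (7 − 1)/5 = 1.2.
Left endpoints: 1, 2.2, 3.4, 4.6, 5.8.
g(1) ≈ 2.4495, g(2.2) ≈ 2.8983, g(3.4) ≈ 3.2863, g(4.6) ≈ 3.6332, g(5.8) ≈ 3.9497.
Sum = Δx · [g(1) + g(2.2) + g(3.4) + g(4.6) + g(5.8)].
Sum ≈ 19.4604.

19.4604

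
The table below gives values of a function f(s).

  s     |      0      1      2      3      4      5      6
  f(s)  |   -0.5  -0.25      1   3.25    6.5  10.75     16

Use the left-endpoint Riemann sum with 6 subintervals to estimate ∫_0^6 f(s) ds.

20.75

Δs = 1.
Sum = 1·[(-0.5) + (-0.25) + 1 + 3.25 + 6.5 + 10.75] = 20.75.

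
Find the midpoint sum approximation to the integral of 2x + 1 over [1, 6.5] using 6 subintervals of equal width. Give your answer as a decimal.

Δx = (6.5 − 1)/6 = 11/12.
Midpoints: 35/24, 2.375, 79/24, 101/24, 5.125, 145/24.
f(35/24) = 47/12, f(2.375) = 5.75, f(79/24) = 91/12, f(101/24) = 113/12, f(5.125) = 11.25, f(145/24) = 157/12.
Sum = Δx · [f(35/24) + f(2.375) + f(79/24) + ...].
Sum = 46.75.

46.75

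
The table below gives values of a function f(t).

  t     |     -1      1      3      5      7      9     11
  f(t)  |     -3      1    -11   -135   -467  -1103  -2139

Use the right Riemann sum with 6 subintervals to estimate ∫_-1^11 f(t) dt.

Δt = 2.
Sum = 2·[1 + (-11) + (-135) + (-467) + (-1103) + (-2139)] = -7708.

-7708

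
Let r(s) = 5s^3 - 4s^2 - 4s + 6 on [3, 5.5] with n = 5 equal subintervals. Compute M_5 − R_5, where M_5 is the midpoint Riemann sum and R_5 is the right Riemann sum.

-159.8046875

M_5 = 826.1328125.
R_5 = 985.9375.
M_5 − R_5 = -159.8046875.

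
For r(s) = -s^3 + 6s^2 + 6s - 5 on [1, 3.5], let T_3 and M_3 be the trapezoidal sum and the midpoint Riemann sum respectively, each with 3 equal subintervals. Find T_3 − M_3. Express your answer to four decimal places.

-0.3255

T_3 ≈ 67.517361.
M_3 ≈ 67.842882.
T_3 − M_3 ≈ -0.3255.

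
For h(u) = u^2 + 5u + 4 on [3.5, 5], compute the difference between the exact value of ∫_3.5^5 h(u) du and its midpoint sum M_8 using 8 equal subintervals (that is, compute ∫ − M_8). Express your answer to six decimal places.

0.004395

Exact integral: ∫_3.5^5 h(u) du = 65.25.
M_8 ≈ 65.24560547.
Error ≈ 65.25 − 65.24560547 ≈ 0.004395.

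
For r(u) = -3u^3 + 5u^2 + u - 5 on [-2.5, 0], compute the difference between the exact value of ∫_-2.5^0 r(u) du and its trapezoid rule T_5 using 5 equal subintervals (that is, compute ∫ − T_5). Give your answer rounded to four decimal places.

Exact integral: ∫_-2.5^0 r(u) du ≈ 39.713542.
T_5 = 41.40625.
Error ≈ 39.713542 − 41.40625 ≈ -1.6927.

-1.6927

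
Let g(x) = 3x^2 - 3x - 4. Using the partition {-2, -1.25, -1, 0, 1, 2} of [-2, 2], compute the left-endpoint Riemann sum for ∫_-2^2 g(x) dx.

5.609375

Subinterval widths: 0.75, 0.25, 1, 1, 1.
Left endpoints: -2, -1.25, -1, 0, 1.
g(-2) = 14, g(-1.25) = 4.4375, g(-1) = 2, g(0) = -4, g(1) = -4.
Sum = Σ Δx_i · g(x_i).
Sum = 5.609375.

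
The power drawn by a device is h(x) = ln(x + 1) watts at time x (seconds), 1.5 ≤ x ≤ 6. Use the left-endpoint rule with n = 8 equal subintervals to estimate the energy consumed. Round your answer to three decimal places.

Δx = (6 − 1.5)/8 = 0.5625.
Left endpoints: 1.5, 2.0625, 2.625, 3.1875, 3.75, 4.3125, 4.875, 5.4375.
h(1.5) ≈ 0.916, h(2.0625) ≈ 1.119, h(2.625) ≈ 1.288, h(3.1875) ≈ 1.432, h(3.75) ≈ 1.558, h(4.3125) ≈ 1.670, h(4.875) ≈ 1.771, h(5.4375) ≈ 1.862.
Sum = Δx · [h(1.5) + h(2.0625) + h(2.625) + ...].
Sum ≈ 6.534.

6.534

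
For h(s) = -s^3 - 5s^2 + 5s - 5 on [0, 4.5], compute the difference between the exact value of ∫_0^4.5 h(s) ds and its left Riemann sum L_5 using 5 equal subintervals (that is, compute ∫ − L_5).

-69.305625

Exact integral: ∫_0^4.5 h(s) ds = -226.265625.
L_5 = -156.96.
Error = -226.265625 − (-156.96) = -69.305625.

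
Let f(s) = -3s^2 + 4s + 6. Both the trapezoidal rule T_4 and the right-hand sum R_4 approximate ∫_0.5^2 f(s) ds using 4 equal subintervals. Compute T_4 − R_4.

T_4 = 8.51953125.
R_4 = 7.53515625.
T_4 − R_4 = 0.984375.

0.984375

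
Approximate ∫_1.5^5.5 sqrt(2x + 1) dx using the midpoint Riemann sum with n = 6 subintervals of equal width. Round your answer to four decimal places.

Δx = (5.5 − 1.5)/6 = 2/3.
Midpoints: 11/6, 2.5, 19/6, 23/6, 4.5, 31/6.
f(11/6) ≈ 2.1602, f(2.5) ≈ 2.4495, f(19/6) ≈ 2.7080, f(23/6) ≈ 2.9439, f(4.5) ≈ 3.1623, f(31/6) ≈ 3.3665.
Sum = Δx · [f(11/6) + f(2.5) + f(19/6) + ...].
Sum ≈ 11.1936.

11.1936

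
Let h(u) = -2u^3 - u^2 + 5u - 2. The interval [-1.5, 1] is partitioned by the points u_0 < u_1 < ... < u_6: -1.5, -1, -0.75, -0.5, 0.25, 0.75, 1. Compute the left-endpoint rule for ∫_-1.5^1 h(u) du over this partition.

-9.078125

Subinterval widths: 0.5, 0.25, 0.25, 0.75, 0.5, 0.25.
Left endpoints: -1.5, -1, -0.75, -0.5, 0.25, 0.75.
h(-1.5) = -5, h(-1) = -6, h(-0.75) = -5.46875, h(-0.5) = -4.5, h(0.25) = -0.84375, h(0.75) = 0.34375.
Sum = Σ Δu_i · h(u_i).
Sum = -9.078125.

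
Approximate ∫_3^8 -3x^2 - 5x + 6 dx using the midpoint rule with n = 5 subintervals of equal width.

-591.25

Δx = (8 − 3)/5 = 1.
Midpoints: 3.5, 4.5, 5.5, 6.5, 7.5.
f(3.5) = -48.25, f(4.5) = -77.25, f(5.5) = -112.25, f(6.5) = -153.25, f(7.5) = -200.25.
Sum = Δx · [f(3.5) + f(4.5) + f(5.5) + f(6.5) + f(7.5)].
Sum = -591.25.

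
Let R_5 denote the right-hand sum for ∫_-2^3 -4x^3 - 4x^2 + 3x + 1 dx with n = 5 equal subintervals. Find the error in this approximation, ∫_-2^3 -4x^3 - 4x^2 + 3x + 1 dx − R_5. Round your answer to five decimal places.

Exact integral: ∫_-2^3 f(x) dx ≈ -99.1666667.
R_5 = -180.
Error ≈ -99.1666667 − (-180) ≈ 80.83333.

80.83333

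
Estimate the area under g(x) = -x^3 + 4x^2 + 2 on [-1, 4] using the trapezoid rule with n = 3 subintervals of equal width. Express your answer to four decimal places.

31.7593

Δx = (4 − (-1))/3 = 5/3.
g(-1) = 7, g(2/3) = 94/27, g(7/3) = 299/27, g(4) = 2.
T_3 = (Δx/2)·[g(x_0) + 2g(x_1) + 2g(x_2) + g(x_3)].
Sum ≈ 31.7593.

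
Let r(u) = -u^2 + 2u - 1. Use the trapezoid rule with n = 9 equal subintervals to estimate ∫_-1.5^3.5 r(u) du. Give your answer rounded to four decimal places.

Δu = (3.5 − (-1.5))/9 = 5/9.
r(-1.5) = -6.25, r(-17/18) = -1225/324, r(-7/18) = -625/324, r(1/6) = -25/36, r(13/18) = -25/324, r(23/18) = -25/324, r(11/6) = -25/36, r(43/18) = -625/324, r(53/18) = -1225/324, r(3.5) = -6.25.
T_9 = (Δu/2)·[r(u_0) + 2r(u_1) + ... + 2r(u_{8}) + r(u_9)].
Sum ≈ -10.6739.

-10.6739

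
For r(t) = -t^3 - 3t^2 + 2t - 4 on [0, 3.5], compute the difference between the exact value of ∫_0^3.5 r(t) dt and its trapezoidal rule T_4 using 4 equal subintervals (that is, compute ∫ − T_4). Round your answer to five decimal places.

Exact integral: ∫_0^3.5 r(t) dt = -82.140625.
T_4 ≈ -85.8251953.
Error ≈ -82.140625 − (-85.8251953) ≈ 3.68457.

3.68457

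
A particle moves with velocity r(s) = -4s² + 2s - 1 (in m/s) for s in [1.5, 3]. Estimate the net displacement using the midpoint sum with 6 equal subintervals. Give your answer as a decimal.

Δs = (3 − 1.5)/6 = 0.25.
Midpoints: 1.625, 1.875, 2.125, 2.375, 2.625, 2.875.
r(1.625) = -8.3125, r(1.875) = -11.3125, r(2.125) = -14.8125, r(2.375) = -18.8125, r(2.625) = -23.3125, r(2.875) = -28.3125.
Sum = Δs · [r(1.625) + r(1.875) + r(2.125) + ...].
Sum = -26.21875.

-26.21875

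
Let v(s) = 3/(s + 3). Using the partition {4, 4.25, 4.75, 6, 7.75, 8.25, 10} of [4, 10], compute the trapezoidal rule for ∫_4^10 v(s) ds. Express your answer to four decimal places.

Subinterval widths: 0.25, 0.5, 1.25, 1.75, 0.5, 1.75.
v(4) = 3/7, v(4.25) = 12/29, v(4.75) = 12/31, v(6) = 1/3, v(7.75) = 12/43, v(8.25) = 4/15, v(10) = 3/13.
On each subinterval the trapezoid contributes (Δs_i/2)·[v(s_{i-1}) + v(s_i)].
Sum ≈ 1.8633.

1.8633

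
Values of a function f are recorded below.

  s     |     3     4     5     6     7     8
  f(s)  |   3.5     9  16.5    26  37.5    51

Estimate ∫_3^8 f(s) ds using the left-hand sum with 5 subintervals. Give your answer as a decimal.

Δs = 1.
Sum = 1·[3.5 + 9 + 16.5 + 26 + 37.5] = 92.5.

92.5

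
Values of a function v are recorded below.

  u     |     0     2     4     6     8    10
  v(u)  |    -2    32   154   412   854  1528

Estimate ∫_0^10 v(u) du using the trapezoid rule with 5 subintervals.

4430

Δu = 2.
T_5 = (2/2)·[(-2) + 2·32 + 2·154 + 2·412 + 2·854 + 1528] = 4430.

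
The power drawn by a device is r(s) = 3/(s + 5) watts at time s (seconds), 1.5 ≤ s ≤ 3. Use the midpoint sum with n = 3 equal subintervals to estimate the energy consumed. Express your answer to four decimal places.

0.6227

Δs = (3 − 1.5)/3 = 0.5.
Midpoints: 1.75, 2.25, 2.75.
r(1.75) = 4/9, r(2.25) = 12/29, r(2.75) = 12/31.
Sum = Δs · [r(1.75) + r(2.25) + r(2.75)].
Sum ≈ 0.6227.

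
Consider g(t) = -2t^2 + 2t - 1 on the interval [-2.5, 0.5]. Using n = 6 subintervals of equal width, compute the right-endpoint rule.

Δt = (0.5 − (-2.5))/6 = 0.5.
Right endpoints: -2, -1.5, -1, -0.5, 0, 0.5.
g(-2) = -13, g(-1.5) = -8.5, g(-1) = -5, g(-0.5) = -2.5, g(0) = -1, g(0.5) = -0.5.
Sum = Δt · [g(-2) + g(-1.5) + g(-1) + ...].
Sum = -15.25.

-15.25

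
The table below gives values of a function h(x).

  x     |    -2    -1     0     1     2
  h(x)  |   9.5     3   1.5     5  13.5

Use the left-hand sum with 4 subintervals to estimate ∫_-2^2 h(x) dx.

19

Δx = 1.
Sum = 1·[9.5 + 3 + 1.5 + 5] = 19.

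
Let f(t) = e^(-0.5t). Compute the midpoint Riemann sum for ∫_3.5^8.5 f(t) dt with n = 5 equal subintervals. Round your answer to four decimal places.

0.3157

Δt = (8.5 − 3.5)/5 = 1.
Midpoints: 4, 5, 6, 7, 8.
f(4) ≈ 0.1353, f(5) ≈ 0.0821, f(6) ≈ 0.0498, f(7) ≈ 0.0302, f(8) ≈ 0.0183.
Sum = Δt · [f(4) + f(5) + f(6) + f(7) + f(8)].
Sum ≈ 0.3157.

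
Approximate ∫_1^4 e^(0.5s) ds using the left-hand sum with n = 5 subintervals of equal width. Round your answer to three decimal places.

9.845

Δs = (4 − 1)/5 = 0.6.
Left endpoints: 1, 1.6, 2.2, 2.8, 3.4.
f(1) ≈ 1.649, f(1.6) ≈ 2.226, f(2.2) ≈ 3.004, f(2.8) ≈ 4.055, f(3.4) ≈ 5.474.
Sum = Δs · [f(1) + f(1.6) + f(2.2) + f(2.8) + f(3.4)].
Sum ≈ 9.845.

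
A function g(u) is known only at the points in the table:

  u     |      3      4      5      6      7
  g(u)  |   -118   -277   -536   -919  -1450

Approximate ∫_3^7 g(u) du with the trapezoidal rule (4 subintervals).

-2516

Δu = 1.
T_4 = (1/2)·[(-118) + 2·(-277) + 2·(-536) + 2·(-919) + (-1450)] = -2516.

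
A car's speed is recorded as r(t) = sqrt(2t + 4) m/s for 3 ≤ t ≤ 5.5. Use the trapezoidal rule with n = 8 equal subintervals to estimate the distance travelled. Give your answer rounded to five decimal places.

Δt = (5.5 − 3)/8 = 0.3125.
r(3) ≈ 3.16228, r(3.3125) ≈ 3.25960, r(3.625) ≈ 3.35410, r(3.9375) ≈ 3.44601, r(4.25) ≈ 3.53553, r(4.5625) ≈ 3.62284, r(4.875) ≈ 3.70810, r(5.1875) ≈ 3.79144, r(5.5) ≈ 3.87298.
T_8 = (Δt/2)·[r(t_0) + 2r(t_1) + ... + 2r(t_{7}) + r(t_8)].
Sum ≈ 8.82352.

8.82352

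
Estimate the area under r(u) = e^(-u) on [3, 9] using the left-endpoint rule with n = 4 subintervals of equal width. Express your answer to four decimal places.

0.0959

Δu = (9 − 3)/4 = 1.5.
Left endpoints: 3, 4.5, 6, 7.5.
r(3) ≈ 0.0498, r(4.5) ≈ 0.0111, r(6) ≈ 0.0025, r(7.5) ≈ 0.0006.
Sum = Δu · [r(3) + r(4.5) + r(6) + r(7.5)].
Sum ≈ 0.0959.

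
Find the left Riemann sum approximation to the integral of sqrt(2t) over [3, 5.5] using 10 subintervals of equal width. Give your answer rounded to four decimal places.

Δt = (5.5 − 3)/10 = 0.25.
Left endpoints: 3, 3.25, 3.5, 3.75, 4, 4.25, 4.5, 4.75, 5, 5.25.
f(3) ≈ 2.4495, f(3.25) ≈ 2.5495, f(3.5) ≈ 2.6458, f(3.75) ≈ 2.7386, f(4) ≈ 2.8284, f(4.25) ≈ 2.9155, f(4.5) ≈ 3.0000, f(4.75) ≈ 3.0822, f(5) ≈ 3.1623, f(5.25) ≈ 3.2404.
Sum = Δt · [f(3) + f(3.25) + f(3.5) + ...].
Sum ≈ 7.1530.

7.1530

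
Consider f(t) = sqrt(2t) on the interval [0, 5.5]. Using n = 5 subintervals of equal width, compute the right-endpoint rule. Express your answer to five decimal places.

13.67631

Δt = (5.5 − 0)/5 = 1.1.
Right endpoints: 1.1, 2.2, 3.3, 4.4, 5.5.
f(1.1) ≈ 1.48324, f(2.2) ≈ 2.09762, f(3.3) ≈ 2.56905, f(4.4) ≈ 2.96648, f(5.5) ≈ 3.31662.
Sum = Δt · [f(1.1) + f(2.2) + f(3.3) + f(4.4) + f(5.5)].
Sum ≈ 13.67631.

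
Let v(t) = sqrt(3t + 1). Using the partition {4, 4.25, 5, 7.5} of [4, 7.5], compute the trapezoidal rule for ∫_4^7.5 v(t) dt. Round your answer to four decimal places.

14.8643

Subinterval widths: 0.25, 0.75, 2.5.
v(4) ≈ 3.6056, v(4.25) ≈ 3.7081, v(5) ≈ 4.0000, v(7.5) ≈ 4.8477.
On each subinterval the trapezoid contributes (Δt_i/2)·[v(t_{i-1}) + v(t_i)].
Sum ≈ 14.8643.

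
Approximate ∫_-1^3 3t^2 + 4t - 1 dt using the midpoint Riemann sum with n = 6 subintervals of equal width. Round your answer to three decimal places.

39.556

Δt = (3 − (-1))/6 = 2/3.
Midpoints: -2/3, 0, 2/3, 4/3, 2, 8/3.
f(-2/3) = -7/3, f(0) = -1, f(2/3) = 3, f(4/3) = 29/3, f(2) = 19, f(8/3) = 31.
Sum = Δt · [f(-2/3) + f(0) + f(2/3) + ...].
Sum ≈ 39.556.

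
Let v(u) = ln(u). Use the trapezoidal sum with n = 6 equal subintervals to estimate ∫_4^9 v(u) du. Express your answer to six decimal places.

9.221825

Δu = (9 − 4)/6 = 5/6.
v(4) ≈ 1.386294, v(29/6) ≈ 1.575536, v(17/3) ≈ 1.734601, v(6.5) ≈ 1.871802, v(22/3) ≈ 1.992430, v(49/6) ≈ 2.100061, v(9) ≈ 2.197225.
T_6 = (Δu/2)·[v(u_0) + 2v(u_1) + ... + 2v(u_{5}) + v(u_6)].
Sum ≈ 9.221825.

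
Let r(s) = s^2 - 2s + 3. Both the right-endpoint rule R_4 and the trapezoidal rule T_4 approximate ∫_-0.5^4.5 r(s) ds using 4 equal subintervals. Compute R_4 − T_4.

6.25

R_4 = 32.96875.
T_4 = 26.71875.
R_4 − T_4 = 6.25.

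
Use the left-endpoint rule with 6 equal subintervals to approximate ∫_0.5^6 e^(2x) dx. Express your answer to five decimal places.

28391.60625

Δx = (6 − 0.5)/6 = 11/12.
Left endpoints: 0.5, 17/12, 7/3, 3.25, 25/6, 61/12.
f(0.5) ≈ 2.71828, f(17/12) ≈ 17.00204, f(7/3) ≈ 106.34268, f(3.25) ≈ 665.14163, f(25/6) ≈ 4160.26201, f(61/12) ≈ 26021.19473.
Sum = Δx · [f(0.5) + f(17/12) + f(7/3) + ...].
Sum ≈ 28391.60625.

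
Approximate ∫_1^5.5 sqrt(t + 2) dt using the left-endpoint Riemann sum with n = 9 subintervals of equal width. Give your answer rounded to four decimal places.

Δt = (5.5 − 1)/9 = 0.5.
Left endpoints: 1, 1.5, 2, 2.5, 3, 3.5, 4, 4.5, 5.
f(1) ≈ 1.7321, f(1.5) ≈ 1.8708, f(2) ≈ 2.0000, f(2.5) ≈ 2.1213, f(3) ≈ 2.2361, f(3.5) ≈ 2.3452, f(4) ≈ 2.4495, f(4.5) ≈ 2.5495, f(5) ≈ 2.6458.
Sum = Δt · [f(1) + f(1.5) + f(2) + ...].
Sum ≈ 9.9751.

9.9751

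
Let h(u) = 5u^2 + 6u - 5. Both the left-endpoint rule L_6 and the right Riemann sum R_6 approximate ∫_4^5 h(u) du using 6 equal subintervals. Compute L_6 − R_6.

L_6 ≈ 119.43981.
R_6 ≈ 127.93981.
L_6 − R_6 = -8.5.

-8.5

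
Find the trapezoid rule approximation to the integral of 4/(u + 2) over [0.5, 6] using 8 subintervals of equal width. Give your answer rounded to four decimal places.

4.6752

Δu = (6 − 0.5)/8 = 0.6875.
f(0.5) = 1.6, f(1.1875) = 64/51, f(1.875) = 32/31, f(2.5625) = 64/73, f(3.25) = 16/21, f(3.9375) = 64/95, f(4.625) = 32/53, f(5.3125) = 64/117, f(6) = 0.5.
T_8 = (Δu/2)·[f(u_0) + 2f(u_1) + ... + 2f(u_{7}) + f(u_8)].
Sum ≈ 4.6752.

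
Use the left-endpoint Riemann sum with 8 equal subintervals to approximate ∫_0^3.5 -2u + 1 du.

-7.21875

Δu = (3.5 − 0)/8 = 0.4375.
Left endpoints: 0, 0.4375, 0.875, 1.3125, 1.75, 2.1875, 2.625, 3.0625.
f(0) = 1, f(0.4375) = 0.125, f(0.875) = -0.75, f(1.3125) = -1.625, f(1.75) = -2.5, f(2.1875) = -3.375, f(2.625) = -4.25, f(3.0625) = -5.125.
Sum = Δu · [f(0) + f(0.4375) + f(0.875) + ...].
Sum = -7.21875.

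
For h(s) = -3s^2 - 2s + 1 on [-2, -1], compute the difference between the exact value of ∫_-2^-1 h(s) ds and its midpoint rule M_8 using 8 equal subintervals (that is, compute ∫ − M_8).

Exact integral: ∫_-2^-1 h(s) ds = -3.
M_8 = -2.99609375.
Error = -3 − (-2.99609375) = -0.00390625.

-0.00390625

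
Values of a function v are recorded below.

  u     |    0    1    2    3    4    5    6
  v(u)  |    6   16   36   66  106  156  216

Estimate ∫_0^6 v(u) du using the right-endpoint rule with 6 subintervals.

596

Δu = 1.
Sum = 1·[16 + 36 + 66 + 106 + 156 + 216] = 596.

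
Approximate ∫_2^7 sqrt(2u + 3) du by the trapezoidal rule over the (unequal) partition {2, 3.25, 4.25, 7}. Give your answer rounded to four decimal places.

Subinterval widths: 1.25, 1, 2.75.
f(2) ≈ 2.6458, f(3.25) ≈ 3.0822, f(4.25) ≈ 3.3912, f(7) ≈ 4.1231.
On each subinterval the trapezoid contributes (Δu_i/2)·[f(u_{i-1}) + f(u_i)].
Sum ≈ 17.1488.

17.1488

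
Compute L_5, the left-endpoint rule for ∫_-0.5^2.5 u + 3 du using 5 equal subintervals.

11.1

Δu = (2.5 − (-0.5))/5 = 0.6.
Left endpoints: -0.5, 0.1, 0.7, 1.3, 1.9.
f(-0.5) = 2.5, f(0.1) = 3.1, f(0.7) = 3.7, f(1.3) = 4.3, f(1.9) = 4.9.
Sum = Δu · [f(-0.5) + f(0.1) + f(0.7) + f(1.3) + f(1.9)].
Sum = 11.1.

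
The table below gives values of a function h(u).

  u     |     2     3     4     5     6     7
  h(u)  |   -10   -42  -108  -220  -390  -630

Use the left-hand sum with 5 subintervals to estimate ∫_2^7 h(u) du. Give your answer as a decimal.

Δu = 1.
Sum = 1·[(-10) + (-42) + (-108) + (-220) + (-390)] = -770.

-770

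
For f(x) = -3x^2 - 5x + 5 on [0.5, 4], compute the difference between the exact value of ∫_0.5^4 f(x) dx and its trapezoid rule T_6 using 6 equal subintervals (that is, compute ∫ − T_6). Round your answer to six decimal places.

0.595486

Exact integral: ∫_0.5^4 f(x) dx = -85.75.
T_6 ≈ -86.34548611.
Error ≈ -85.75 − (-86.34548611) ≈ 0.595486.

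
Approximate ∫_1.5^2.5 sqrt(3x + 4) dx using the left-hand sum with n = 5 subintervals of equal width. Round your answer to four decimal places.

Δx = (2.5 − 1.5)/5 = 0.2.
Left endpoints: 1.5, 1.7, 1.9, 2.1, 2.3.
f(1.5) ≈ 2.9155, f(1.7) ≈ 3.0166, f(1.9) ≈ 3.1145, f(2.1) ≈ 3.2094, f(2.3) ≈ 3.3015.
Sum = Δx · [f(1.5) + f(1.7) + f(1.9) + f(2.1) + f(2.3)].
Sum ≈ 3.1115.

3.1115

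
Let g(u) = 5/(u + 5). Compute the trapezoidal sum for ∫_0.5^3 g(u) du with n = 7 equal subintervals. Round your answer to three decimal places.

1.874

Δu = (3 − 0.5)/7 = 5/14.
g(0.5) = 10/11, g(6/7) = 35/41, g(17/14) = 70/87, g(11/7) = 35/46, g(27/14) = 70/97, g(16/7) = 35/51, g(37/14) = 70/107, g(3) = 0.625.
T_7 = (Δu/2)·[g(u_0) + 2g(u_1) + ... + 2g(u_{6}) + g(u_7)].
Sum ≈ 1.874.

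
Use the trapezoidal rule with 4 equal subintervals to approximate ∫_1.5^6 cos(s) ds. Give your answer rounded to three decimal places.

-1.139

Δs = (6 − 1.5)/4 = 1.125.
f(1.5) ≈ 0.071, f(2.625) ≈ -0.870, f(3.75) ≈ -0.821, f(4.875) ≈ 0.162, f(6) ≈ 0.960.
T_4 = (Δs/2)·[f(s_0) + 2f(s_1) + 2f(s_2) + 2f(s_3) + f(s_4)].
Sum ≈ -1.139.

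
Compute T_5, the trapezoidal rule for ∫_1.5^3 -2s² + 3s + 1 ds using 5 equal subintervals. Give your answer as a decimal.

-4.17

Δs = (3 − 1.5)/5 = 0.3.
f(1.5) = 1, f(1.8) = -0.08, f(2.1) = -1.52, f(2.4) = -3.32, f(2.7) = -5.48, f(3) = -8.
T_5 = (Δs/2)·[f(s_0) + 2f(s_1) + ... + 2f(s_{4}) + f(s_5)].
Sum = -4.17.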